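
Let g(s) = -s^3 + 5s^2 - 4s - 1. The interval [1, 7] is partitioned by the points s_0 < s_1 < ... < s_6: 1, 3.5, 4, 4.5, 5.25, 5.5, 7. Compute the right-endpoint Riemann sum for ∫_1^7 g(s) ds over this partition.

Subinterval widths: 2.5, 0.5, 0.5, 0.75, 0.25, 1.5.
Right endpoints: 3.5, 4, 4.5, 5.25, 5.5, 7.
g(3.5) = 3.375, g(4) = -1, g(4.5) = -8.875, g(5.25) = -28.890625, g(5.5) = -38.125, g(7) = -127.
Sum = Σ Δs_i · g(s_i).
Sum = -218.19921875.

-218.19921875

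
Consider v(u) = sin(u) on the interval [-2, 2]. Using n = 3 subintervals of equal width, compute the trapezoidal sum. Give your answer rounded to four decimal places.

0.0000

Δu = (2 − (-2))/3 = 4/3.
v(-2) ≈ -0.9093, v(-2/3) ≈ -0.6184, v(2/3) ≈ 0.6184, v(2) ≈ 0.9093.
T_3 = (Δu/2)·[v(u_0) + 2v(u_1) + 2v(u_2) + v(u_3)].
Sum ≈ 0.0000.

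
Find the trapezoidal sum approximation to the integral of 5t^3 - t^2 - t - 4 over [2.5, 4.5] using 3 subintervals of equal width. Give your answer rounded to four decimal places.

431.2130

Δt = (4.5 − 2.5)/3 = 2/3.
f(2.5) = 65.375, f(19/6) = 30581/216, f(23/6) = 55969/216, f(4.5) = 426.875.
T_3 = (Δt/2)·[f(t_0) + 2f(t_1) + 2f(t_2) + f(t_3)].
Sum ≈ 431.2130.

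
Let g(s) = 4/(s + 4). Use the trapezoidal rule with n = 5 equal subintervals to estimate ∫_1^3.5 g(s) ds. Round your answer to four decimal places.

1.6237

Δs = (3.5 − 1)/5 = 0.5.
g(1) = 0.8, g(1.5) = 8/11, g(2) = 2/3, g(2.5) = 8/13, g(3) = 4/7, g(3.5) = 8/15.
T_5 = (Δs/2)·[g(s_0) + 2g(s_1) + ... + 2g(s_{4}) + g(s_5)].
Sum ≈ 1.6237.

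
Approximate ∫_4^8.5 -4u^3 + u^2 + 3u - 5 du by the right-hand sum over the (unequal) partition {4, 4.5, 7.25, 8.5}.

-7123.8125

Subinterval widths: 0.5, 2.75, 1.25.
Right endpoints: 4.5, 7.25, 8.5.
f(4.5) = -335.75, f(7.25) = -1455, f(8.5) = -2363.75.
Sum = Σ Δu_i · f(u_i).
Sum = -7123.8125.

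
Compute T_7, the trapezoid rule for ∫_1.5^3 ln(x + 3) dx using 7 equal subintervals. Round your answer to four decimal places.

2.4820

Δx = (3 − 1.5)/7 = 3/14.
f(1.5) ≈ 1.5041, f(12/7) ≈ 1.5506, f(27/14) ≈ 1.5950, f(15/7) ≈ 1.6376, f(33/14) ≈ 1.6784, f(18/7) ≈ 1.7177, f(39/14) ≈ 1.7554, f(3) ≈ 1.7918.
T_7 = (Δx/2)·[f(x_0) + 2f(x_1) + ... + 2f(x_{6}) + f(x_7)].
Sum ≈ 2.4820.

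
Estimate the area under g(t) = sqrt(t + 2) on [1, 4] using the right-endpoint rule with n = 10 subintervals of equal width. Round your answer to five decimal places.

Δt = (4 − 1)/10 = 0.3.
Right endpoints: 1.3, 1.6, 1.9, 2.2, 2.5, 2.8, 3.1, 3.4, 3.7, 4.
g(1.3) ≈ 1.81659, g(1.6) ≈ 1.89737, g(1.9) ≈ 1.97484, g(2.2) ≈ 2.04939, g(2.5) ≈ 2.12132, g(2.8) ≈ 2.19089, g(3.1) ≈ 2.25832, g(3.4) ≈ 2.32379, g(3.7) ≈ 2.38747, g(4) ≈ 2.44949.
Sum = Δt · [g(1.3) + g(1.6) + g(1.9) + ...].
Sum ≈ 6.44084.

6.44084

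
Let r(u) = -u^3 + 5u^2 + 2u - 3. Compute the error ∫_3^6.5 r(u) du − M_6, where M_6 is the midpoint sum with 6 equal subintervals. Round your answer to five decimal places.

-0.91804

Exact integral: ∫_3^6.5 r(u) du ≈ 9.4427083.
M_6 ≈ 10.3607494.
Error ≈ 9.4427083 − 10.3607494 ≈ -0.91804.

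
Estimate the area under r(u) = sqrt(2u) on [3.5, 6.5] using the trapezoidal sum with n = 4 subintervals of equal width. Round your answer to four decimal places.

Δu = (6.5 − 3.5)/4 = 0.75.
r(3.5) ≈ 2.6458, r(4.25) ≈ 2.9155, r(5) ≈ 3.1623, r(5.75) ≈ 3.3912, r(6.5) ≈ 3.6056.
T_4 = (Δu/2)·[r(u_0) + 2r(u_1) + 2r(u_2) + 2r(u_3) + r(u_4)].
Sum ≈ 9.4459.

9.4459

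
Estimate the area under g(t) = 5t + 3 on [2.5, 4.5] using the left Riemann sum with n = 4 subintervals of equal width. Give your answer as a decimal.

Δt = (4.5 − 2.5)/4 = 0.5.
Left endpoints: 2.5, 3, 3.5, 4.
g(2.5) = 15.5, g(3) = 18, g(3.5) = 20.5, g(4) = 23.
Sum = Δt · [g(2.5) + g(3) + g(3.5) + g(4)].
Sum = 38.5.

38.5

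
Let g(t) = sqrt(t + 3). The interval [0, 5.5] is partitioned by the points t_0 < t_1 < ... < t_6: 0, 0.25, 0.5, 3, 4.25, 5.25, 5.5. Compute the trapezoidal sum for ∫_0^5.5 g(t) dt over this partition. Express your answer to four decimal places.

13.0211

Subinterval widths: 0.25, 0.25, 2.5, 1.25, 1, 0.25.
g(0) ≈ 1.7321, g(0.25) ≈ 1.8028, g(0.5) ≈ 1.8708, g(3) ≈ 2.4495, g(4.25) ≈ 2.6926, g(5.25) ≈ 2.8723, g(5.5) ≈ 2.9155.
On each subinterval the trapezoid contributes (Δt_i/2)·[g(t_{i-1}) + g(t_i)].
Sum ≈ 13.0211.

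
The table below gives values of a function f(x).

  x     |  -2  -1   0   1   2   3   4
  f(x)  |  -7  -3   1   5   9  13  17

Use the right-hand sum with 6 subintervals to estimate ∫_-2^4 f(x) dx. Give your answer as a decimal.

42

Δx = 1.
Sum = 1·[(-3) + 1 + 5 + 9 + 13 + 17] = 42.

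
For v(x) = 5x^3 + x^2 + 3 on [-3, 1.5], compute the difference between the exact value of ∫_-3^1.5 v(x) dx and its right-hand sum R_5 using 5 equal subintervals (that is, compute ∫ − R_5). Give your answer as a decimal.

Exact integral: ∫_-3^1.5 v(x) dx = -71.296875.
R_5 = -12.2175.
Error = -71.296875 − (-12.2175) = -59.079375.

-59.079375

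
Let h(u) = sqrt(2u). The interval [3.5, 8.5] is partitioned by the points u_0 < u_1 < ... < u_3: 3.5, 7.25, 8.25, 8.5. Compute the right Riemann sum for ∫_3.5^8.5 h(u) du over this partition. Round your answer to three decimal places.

Subinterval widths: 3.75, 1, 0.25.
Right endpoints: 7.25, 8.25, 8.5.
h(7.25) ≈ 3.808, h(8.25) ≈ 4.062, h(8.5) ≈ 4.123.
Sum = Σ Δu_i · h(u_i).
Sum ≈ 19.372.

19.372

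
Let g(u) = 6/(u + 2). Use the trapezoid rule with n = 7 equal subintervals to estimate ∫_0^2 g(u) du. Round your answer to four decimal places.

Δu = (2 − 0)/7 = 2/7.
g(0) = 3, g(2/7) = 2.625, g(4/7) = 7/3, g(6/7) = 2.1, g(8/7) = 21/11, g(10/7) = 1.75, g(12/7) = 21/13, g(2) = 1.5.
T_7 = (Δu/2)·[g(u_0) + 2g(u_1) + ... + 2g(u_{6}) + g(u_7)].
Sum ≈ 4.1665.

4.1665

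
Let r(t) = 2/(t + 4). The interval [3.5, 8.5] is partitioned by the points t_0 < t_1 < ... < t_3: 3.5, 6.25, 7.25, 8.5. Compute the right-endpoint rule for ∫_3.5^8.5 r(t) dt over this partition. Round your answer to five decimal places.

Subinterval widths: 2.75, 1, 1.25.
Right endpoints: 6.25, 7.25, 8.5.
r(6.25) = 8/41, r(7.25) = 8/45, r(8.5) = 0.16.
Sum = Σ Δt_i · r(t_i).
Sum ≈ 0.91436.

0.91436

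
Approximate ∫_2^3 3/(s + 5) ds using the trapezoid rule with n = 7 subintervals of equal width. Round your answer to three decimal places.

Δs = (3 − 2)/7 = 1/7.
f(2) = 3/7, f(15/7) = 0.42, f(16/7) = 7/17, f(17/7) = 21/52, f(18/7) = 21/53, f(19/7) = 7/18, f(20/7) = 21/55, f(3) = 0.375.
T_7 = (Δs/2)·[f(s_0) + 2f(s_1) + ... + 2f(s_{6}) + f(s_7)].
Sum ≈ 0.401.

0.401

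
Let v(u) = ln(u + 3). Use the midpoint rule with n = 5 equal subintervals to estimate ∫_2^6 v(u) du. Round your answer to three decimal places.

7.730

Δu = (6 − 2)/5 = 0.8.
Midpoints: 2.4, 3.2, 4, 4.8, 5.6.
v(2.4) ≈ 1.686, v(3.2) ≈ 1.825, v(4) ≈ 1.946, v(4.8) ≈ 2.054, v(5.6) ≈ 2.152.
Sum = Δu · [v(2.4) + v(3.2) + v(4) + v(4.8) + v(5.6)].
Sum ≈ 7.730.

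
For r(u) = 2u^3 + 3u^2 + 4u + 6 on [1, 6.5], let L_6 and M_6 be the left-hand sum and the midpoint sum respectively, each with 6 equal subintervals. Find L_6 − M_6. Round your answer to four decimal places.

-288.1628

L_6 ≈ 983.172743.
M_6 ≈ 1271.335503.
L_6 − M_6 ≈ -288.1628.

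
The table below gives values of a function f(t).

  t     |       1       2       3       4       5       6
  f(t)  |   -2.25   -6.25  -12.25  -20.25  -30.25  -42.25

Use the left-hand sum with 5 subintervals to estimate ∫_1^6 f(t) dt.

Δt = 1.
Sum = 1·[(-2.25) + (-6.25) + (-12.25) + (-20.25) + (-30.25)] = -71.25.

-71.25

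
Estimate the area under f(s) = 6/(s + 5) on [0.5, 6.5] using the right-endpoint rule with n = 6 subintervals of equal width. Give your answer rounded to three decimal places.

4.154

Δs = (6.5 − 0.5)/6 = 1.
Right endpoints: 1.5, 2.5, 3.5, 4.5, 5.5, 6.5.
f(1.5) = 12/13, f(2.5) = 0.8, f(3.5) = 12/17, f(4.5) = 12/19, f(5.5) = 4/7, f(6.5) = 12/23.
Sum = Δs · [f(1.5) + f(2.5) + f(3.5) + ...].
Sum ≈ 4.154.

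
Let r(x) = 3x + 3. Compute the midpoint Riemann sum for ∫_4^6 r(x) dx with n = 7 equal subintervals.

Δx = (6 − 4)/7 = 2/7.
Midpoints: 29/7, 31/7, 33/7, 5, 37/7, 39/7, 41/7.
r(29/7) = 108/7, r(31/7) = 114/7, r(33/7) = 120/7, r(5) = 18, r(37/7) = 132/7, r(39/7) = 138/7, r(41/7) = 144/7.
Sum = Δx · [r(29/7) + r(31/7) + r(33/7) + ...].
Sum = 36.

36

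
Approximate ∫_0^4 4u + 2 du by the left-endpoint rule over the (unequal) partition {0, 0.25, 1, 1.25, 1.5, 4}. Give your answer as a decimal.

26

Subinterval widths: 0.25, 0.75, 0.25, 0.25, 2.5.
Left endpoints: 0, 0.25, 1, 1.25, 1.5.
f(0) = 2, f(0.25) = 3, f(1) = 6, f(1.25) = 7, f(1.5) = 8.
Sum = Σ Δu_i · f(u_i).
Sum = 26.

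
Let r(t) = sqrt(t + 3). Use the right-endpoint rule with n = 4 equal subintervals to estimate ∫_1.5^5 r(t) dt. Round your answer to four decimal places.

Δt = (5 − 1.5)/4 = 0.875.
Right endpoints: 2.375, 3.25, 4.125, 5.
r(2.375) ≈ 2.3184, r(3.25) ≈ 2.5000, r(4.125) ≈ 2.6693, r(5) ≈ 2.8284.
Sum = Δt · [r(2.375) + r(3.25) + r(4.125) + r(5)].
Sum ≈ 9.0266.

9.0266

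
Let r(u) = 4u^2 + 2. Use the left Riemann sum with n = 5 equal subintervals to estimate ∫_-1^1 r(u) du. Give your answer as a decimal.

6.88

Δu = (1 − (-1))/5 = 0.4.
Left endpoints: -1, -0.6, -0.2, 0.2, 0.6.
r(-1) = 6, r(-0.6) = 3.44, r(-0.2) = 2.16, r(0.2) = 2.16, r(0.6) = 3.44.
Sum = Δu · [r(-1) + r(-0.6) + r(-0.2) + r(0.2) + r(0.6)].
Sum = 6.88.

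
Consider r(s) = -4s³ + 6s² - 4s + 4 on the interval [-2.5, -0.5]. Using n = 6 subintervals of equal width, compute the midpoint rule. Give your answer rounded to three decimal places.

Δs = (-0.5 − (-2.5))/6 = 1/3.
Midpoints: -7/3, -2, -5/3, -4/3, -1, -2/3.
r(-7/3) = 2614/27, r(-2) = 68, r(-5/3) = 1238/27, r(-4/3) = 796/27, r(-1) = 18, r(-2/3) = 284/27.
Sum = Δs · [r(-7/3) + r(-2) + r(-5/3) + ...].
Sum ≈ 89.556.

89.556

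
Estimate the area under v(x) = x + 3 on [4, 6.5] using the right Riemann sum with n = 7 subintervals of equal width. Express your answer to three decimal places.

21.071

Δx = (6.5 − 4)/7 = 5/14.
Right endpoints: 61/14, 33/7, 71/14, 38/7, 81/14, 43/7, 6.5.
v(61/14) = 103/14, v(33/7) = 54/7, v(71/14) = 113/14, v(38/7) = 59/7, v(81/14) = 123/14, v(43/7) = 64/7, v(6.5) = 9.5.
Sum = Δx · [v(61/14) + v(33/7) + v(71/14) + ...].
Sum ≈ 21.071.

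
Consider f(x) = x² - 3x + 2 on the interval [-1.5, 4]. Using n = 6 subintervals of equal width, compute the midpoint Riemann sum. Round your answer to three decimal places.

Δx = (4 − (-1.5))/6 = 11/12.
Midpoints: -25/24, -0.125, 19/24, 41/24, 2.625, 85/24.
f(-25/24) = 3577/576, f(-0.125) = 2.390625, f(19/24) = 145/576, f(41/24) = -119/576, f(2.625) = 1.015625, f(85/24) = 2257/576.
Sum = Δx · [f(-25/24) + f(-0.125) + f(19/24) + ...].
Sum ≈ 12.448.

12.448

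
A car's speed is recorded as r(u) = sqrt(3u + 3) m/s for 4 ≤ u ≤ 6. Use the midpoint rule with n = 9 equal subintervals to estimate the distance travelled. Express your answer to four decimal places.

Δu = (6 − 4)/9 = 2/9.
Midpoints: 37/9, 13/3, 41/9, 43/9, 5, 47/9, 49/9, 17/3, 53/9.
r(37/9) ≈ 3.9158, r(13/3) ≈ 4.0000, r(41/9) ≈ 4.0825, r(43/9) ≈ 4.1633, r(5) ≈ 4.2426, r(47/9) ≈ 4.3205, r(49/9) ≈ 4.3970, r(17/3) ≈ 4.4721, r(53/9) ≈ 4.5461.
Sum = Δu · [r(37/9) + r(13/3) + r(41/9) + ...].
Sum ≈ 8.4755.

8.4755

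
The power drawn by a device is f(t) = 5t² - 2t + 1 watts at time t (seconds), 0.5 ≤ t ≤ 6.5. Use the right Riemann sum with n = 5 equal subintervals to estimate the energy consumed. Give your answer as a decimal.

Δt = (6.5 − 0.5)/5 = 1.2.
Right endpoints: 1.7, 2.9, 4.1, 5.3, 6.5.
f(1.7) = 12.05, f(2.9) = 37.25, f(4.1) = 76.85, f(5.3) = 130.85, f(6.5) = 199.25.
Sum = Δt · [f(1.7) + f(2.9) + f(4.1) + f(5.3) + f(6.5)].
Sum = 547.5.

547.5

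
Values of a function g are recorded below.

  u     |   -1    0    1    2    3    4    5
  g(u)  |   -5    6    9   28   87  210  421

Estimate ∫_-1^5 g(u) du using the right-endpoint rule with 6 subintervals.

Δu = 1.
Sum = 1·[6 + 9 + 28 + 87 + 210 + 421] = 761.

761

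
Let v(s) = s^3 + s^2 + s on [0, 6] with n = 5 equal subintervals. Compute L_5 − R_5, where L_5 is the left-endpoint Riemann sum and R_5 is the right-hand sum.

-309.6

L_5 = 273.6.
R_5 = 583.2.
L_5 − R_5 = -309.6.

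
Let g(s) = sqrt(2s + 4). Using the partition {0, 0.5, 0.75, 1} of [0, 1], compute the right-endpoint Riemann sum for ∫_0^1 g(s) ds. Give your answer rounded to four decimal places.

Subinterval widths: 0.5, 0.25, 0.25.
Right endpoints: 0.5, 0.75, 1.
g(0.5) ≈ 2.2361, g(0.75) ≈ 2.3452, g(1) ≈ 2.4495.
Sum = Σ Δs_i · g(s_i).
Sum ≈ 2.3167.

2.3167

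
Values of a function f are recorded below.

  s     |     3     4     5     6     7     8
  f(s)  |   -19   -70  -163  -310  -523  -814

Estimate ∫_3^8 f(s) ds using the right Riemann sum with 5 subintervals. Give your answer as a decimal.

Δs = 1.
Sum = 1·[(-70) + (-163) + (-310) + (-523) + (-814)] = -1880.

-1880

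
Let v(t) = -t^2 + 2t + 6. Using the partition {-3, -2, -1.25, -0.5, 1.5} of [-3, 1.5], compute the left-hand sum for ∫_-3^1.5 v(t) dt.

0.453125

Subinterval widths: 1, 0.75, 0.75, 2.
Left endpoints: -3, -2, -1.25, -0.5.
v(-3) = -9, v(-2) = -2, v(-1.25) = 1.9375, v(-0.5) = 4.75.
Sum = Σ Δt_i · v(t_i).
Sum = 0.453125.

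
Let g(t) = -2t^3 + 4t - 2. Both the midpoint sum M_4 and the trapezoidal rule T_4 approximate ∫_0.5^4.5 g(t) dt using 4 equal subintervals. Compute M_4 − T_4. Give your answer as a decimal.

15

M_4 = -168.
T_4 = -183.
M_4 − T_4 = 15.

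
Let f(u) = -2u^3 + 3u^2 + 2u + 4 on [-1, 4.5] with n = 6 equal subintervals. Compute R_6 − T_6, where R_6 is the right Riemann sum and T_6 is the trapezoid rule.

-52.9375

R_6 ≈ -129.8706597.
T_6 ≈ -76.9331597.
R_6 − T_6 = -52.9375.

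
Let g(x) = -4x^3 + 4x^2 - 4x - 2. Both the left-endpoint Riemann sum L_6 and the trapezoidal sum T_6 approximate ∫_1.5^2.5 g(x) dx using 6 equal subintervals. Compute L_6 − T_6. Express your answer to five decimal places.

3.08333

L_6 ≈ -24.6759259.
T_6 ≈ -27.7592593.
L_6 − T_6 ≈ 3.08333.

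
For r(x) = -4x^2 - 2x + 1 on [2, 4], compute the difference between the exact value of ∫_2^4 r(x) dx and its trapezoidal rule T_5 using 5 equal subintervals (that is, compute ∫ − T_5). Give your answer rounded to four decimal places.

Exact integral: ∫_2^4 r(x) dx ≈ -84.666667.
T_5 = -84.88.
Error ≈ -84.666667 − (-84.88) ≈ 0.2133.

0.2133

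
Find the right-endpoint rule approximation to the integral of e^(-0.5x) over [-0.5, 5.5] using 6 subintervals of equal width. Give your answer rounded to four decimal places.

Δx = (5.5 − (-0.5))/6 = 1.
Right endpoints: 0.5, 1.5, 2.5, 3.5, 4.5, 5.5.
f(0.5) ≈ 0.7788, f(1.5) ≈ 0.4724, f(2.5) ≈ 0.2865, f(3.5) ≈ 0.1738, f(4.5) ≈ 0.1054, f(5.5) ≈ 0.0639.
Sum = Δx · [f(0.5) + f(1.5) + f(2.5) + ...].
Sum ≈ 1.8808.

1.8808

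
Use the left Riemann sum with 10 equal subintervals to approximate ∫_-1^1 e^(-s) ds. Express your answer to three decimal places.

2.593

Δs = (1 − (-1))/10 = 0.2.
Left endpoints: -1, -0.8, -0.6, -0.4, -0.2, 0, 0.2, 0.4, 0.6, 0.8.
f(-1) ≈ 2.718, f(-0.8) ≈ 2.226, f(-0.6) ≈ 1.822, f(-0.4) ≈ 1.492, f(-0.2) ≈ 1.221, f(0) ≈ 1.000, f(0.2) ≈ 0.819, f(0.4) ≈ 0.670, f(0.6) ≈ 0.549, f(0.8) ≈ 0.449.
Sum = Δs · [f(-1) + f(-0.8) + f(-0.6) + ...].
Sum ≈ 2.593.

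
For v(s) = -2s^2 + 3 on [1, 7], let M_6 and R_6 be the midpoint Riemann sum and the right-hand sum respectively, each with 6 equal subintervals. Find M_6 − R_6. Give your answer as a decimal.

M_6 = -209.
R_6 = -260.
M_6 − R_6 = 51.

51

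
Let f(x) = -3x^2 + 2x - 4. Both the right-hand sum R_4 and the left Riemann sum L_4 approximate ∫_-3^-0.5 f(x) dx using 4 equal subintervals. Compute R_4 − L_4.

R_4 = -36.34765625.
L_4 = -55.87890625.
R_4 − L_4 = 19.53125.

19.53125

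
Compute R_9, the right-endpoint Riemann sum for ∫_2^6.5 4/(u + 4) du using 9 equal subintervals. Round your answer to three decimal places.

Δu = (6.5 − 2)/9 = 0.5.
Right endpoints: 2.5, 3, 3.5, 4, 4.5, 5, 5.5, 6, 6.5.
f(2.5) = 8/13, f(3) = 4/7, f(3.5) = 8/15, f(4) = 0.5, f(4.5) = 8/17, f(5) = 4/9, f(5.5) = 8/19, f(6) = 0.4, f(6.5) = 8/21.
Sum = Δu · [f(2.5) + f(3) + f(3.5) + ...].
Sum ≈ 2.169.

2.169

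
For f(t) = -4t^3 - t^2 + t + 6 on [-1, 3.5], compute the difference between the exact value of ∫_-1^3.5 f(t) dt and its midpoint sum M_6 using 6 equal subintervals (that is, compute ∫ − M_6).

-3.375

Exact integral: ∫_-1^3.5 f(t) dt = -131.0625.
M_6 = -127.6875.
Error = -131.0625 − (-127.6875) = -3.375.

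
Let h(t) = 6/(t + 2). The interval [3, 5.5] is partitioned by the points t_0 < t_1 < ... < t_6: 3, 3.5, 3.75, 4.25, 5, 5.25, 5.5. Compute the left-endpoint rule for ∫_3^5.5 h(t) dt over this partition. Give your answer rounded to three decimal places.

2.536

Subinterval widths: 0.5, 0.25, 0.5, 0.75, 0.25, 0.25.
Left endpoints: 3, 3.5, 3.75, 4.25, 5, 5.25.
h(3) = 1.2, h(3.5) = 12/11, h(3.75) = 24/23, h(4.25) = 0.96, h(5) = 6/7, h(5.25) = 24/29.
Sum = Σ Δt_i · h(t_i).
Sum ≈ 2.536.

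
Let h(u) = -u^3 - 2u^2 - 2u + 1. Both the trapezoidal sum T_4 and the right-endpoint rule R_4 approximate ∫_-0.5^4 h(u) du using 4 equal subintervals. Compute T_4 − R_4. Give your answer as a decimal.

T_4 ≈ -124.866211.
R_4 ≈ -183.717773.
T_4 − R_4 = 58.8515625.

58.8515625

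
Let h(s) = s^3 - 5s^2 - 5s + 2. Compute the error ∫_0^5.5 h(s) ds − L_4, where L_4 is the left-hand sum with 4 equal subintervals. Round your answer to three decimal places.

-14.140

Exact integral: ∫_0^5.5 h(s) ds ≈ -113.15104.
L_4 ≈ -99.01074.
Error ≈ -113.15104 − (-99.01074) ≈ -14.140.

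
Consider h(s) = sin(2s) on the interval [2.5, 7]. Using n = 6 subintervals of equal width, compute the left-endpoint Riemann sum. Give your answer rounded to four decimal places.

-0.6719

Δs = (7 − 2.5)/6 = 0.75.
Left endpoints: 2.5, 3.25, 4, 4.75, 5.5, 6.25.
h(2.5) ≈ -0.9589, h(3.25) ≈ 0.2151, h(4) ≈ 0.9894, h(4.75) ≈ -0.0752, h(5.5) ≈ -1.0000, h(6.25) ≈ -0.0663.
Sum = Δs · [h(2.5) + h(3.25) + h(4) + ...].
Sum ≈ -0.6719.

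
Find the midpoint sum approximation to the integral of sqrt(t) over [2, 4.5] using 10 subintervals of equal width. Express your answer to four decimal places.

4.4786

Δt = (4.5 − 2)/10 = 0.25.
Midpoints: 2.125, 2.375, 2.625, 2.875, 3.125, 3.375, 3.625, 3.875, 4.125, 4.375.
f(2.125) ≈ 1.4577, f(2.375) ≈ 1.5411, f(2.625) ≈ 1.6202, f(2.875) ≈ 1.6956, f(3.125) ≈ 1.7678, f(3.375) ≈ 1.8371, f(3.625) ≈ 1.9039, f(3.875) ≈ 1.9685, f(4.125) ≈ 2.0310, f(4.375) ≈ 2.0917.
Sum = Δt · [f(2.125) + f(2.375) + f(2.625) + ...].
Sum ≈ 4.4786.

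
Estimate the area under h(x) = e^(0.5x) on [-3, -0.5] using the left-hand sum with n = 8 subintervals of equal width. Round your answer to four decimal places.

1.0268

Δx = (-0.5 − (-3))/8 = 0.3125.
Left endpoints: -3, -2.6875, -2.375, -2.0625, -1.75, -1.4375, -1.125, -0.8125.
h(-3) ≈ 0.2231, h(-2.6875) ≈ 0.2609, h(-2.375) ≈ 0.3050, h(-2.0625) ≈ 0.3566, h(-1.75) ≈ 0.4169, h(-1.4375) ≈ 0.4874, h(-1.125) ≈ 0.5698, h(-0.8125) ≈ 0.6661.
Sum = Δx · [h(-3) + h(-2.6875) + h(-2.375) + ...].
Sum ≈ 1.0268.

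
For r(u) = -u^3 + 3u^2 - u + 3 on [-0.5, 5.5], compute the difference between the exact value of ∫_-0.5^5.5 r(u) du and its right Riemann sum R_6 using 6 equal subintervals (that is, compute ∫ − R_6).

Exact integral: ∫_-0.5^5.5 r(u) du = -59.25.
R_6 = -105.
Error = -59.25 − (-105) = 45.75.

45.75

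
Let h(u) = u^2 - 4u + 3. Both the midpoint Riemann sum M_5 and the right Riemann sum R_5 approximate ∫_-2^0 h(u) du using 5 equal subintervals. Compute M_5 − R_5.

M_5 = 16.64.
R_5 = 14.32.
M_5 − R_5 = 2.32.

2.32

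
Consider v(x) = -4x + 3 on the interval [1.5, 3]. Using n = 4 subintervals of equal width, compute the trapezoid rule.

-9

Δx = (3 − 1.5)/4 = 0.375.
v(1.5) = -3, v(1.875) = -4.5, v(2.25) = -6, v(2.625) = -7.5, v(3) = -9.
T_4 = (Δx/2)·[v(x_0) + 2v(x_1) + 2v(x_2) + 2v(x_3) + v(x_4)].
Sum = -9.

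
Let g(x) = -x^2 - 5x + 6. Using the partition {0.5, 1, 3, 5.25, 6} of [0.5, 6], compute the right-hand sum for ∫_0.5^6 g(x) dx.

-188.578125

Subinterval widths: 0.5, 2, 2.25, 0.75.
Right endpoints: 1, 3, 5.25, 6.
g(1) = 0, g(3) = -18, g(5.25) = -47.8125, g(6) = -60.
Sum = Σ Δx_i · g(x_i).
Sum = -188.578125.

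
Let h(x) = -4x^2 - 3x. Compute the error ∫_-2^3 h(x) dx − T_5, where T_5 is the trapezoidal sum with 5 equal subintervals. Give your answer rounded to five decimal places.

Exact integral: ∫_-2^3 h(x) dx ≈ -54.1666667.
T_5 = -57.5.
Error ≈ -54.1666667 − (-57.5) ≈ 3.33333.

3.33333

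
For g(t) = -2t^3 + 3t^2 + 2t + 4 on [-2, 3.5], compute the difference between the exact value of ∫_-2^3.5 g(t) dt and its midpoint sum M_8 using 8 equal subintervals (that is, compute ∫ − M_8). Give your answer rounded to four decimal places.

Exact integral: ∫_-2^3.5 g(t) dt = 14.09375.
M_8 ≈ 14.418701.
Error ≈ 14.09375 − 14.418701 ≈ -0.3250.

-0.3250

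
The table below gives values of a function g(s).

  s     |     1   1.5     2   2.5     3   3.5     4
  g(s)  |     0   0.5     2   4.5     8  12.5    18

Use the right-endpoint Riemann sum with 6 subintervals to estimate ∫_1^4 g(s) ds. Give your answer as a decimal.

22.75

Δs = 0.5.
Sum = 0.5·[0.5 + 2 + 4.5 + 8 + 12.5 + 18] = 22.75.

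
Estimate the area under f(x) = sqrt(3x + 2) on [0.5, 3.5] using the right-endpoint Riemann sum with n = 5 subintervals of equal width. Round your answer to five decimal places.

8.85400

Δx = (3.5 − 0.5)/5 = 0.6.
Right endpoints: 1.1, 1.7, 2.3, 2.9, 3.5.
f(1.1) ≈ 2.30217, f(1.7) ≈ 2.66458, f(2.3) ≈ 2.98329, f(2.9) ≈ 3.27109, f(3.5) ≈ 3.53553.
Sum = Δx · [f(1.1) + f(1.7) + f(2.3) + f(2.9) + f(3.5)].
Sum ≈ 8.85400.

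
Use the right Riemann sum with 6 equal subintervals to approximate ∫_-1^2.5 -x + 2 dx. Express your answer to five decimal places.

Δx = (2.5 − (-1))/6 = 7/12.
Right endpoints: -5/12, 1/6, 0.75, 4/3, 23/12, 2.5.
f(-5/12) = 29/12, f(1/6) = 11/6, f(0.75) = 1.25, f(4/3) = 2/3, f(23/12) = 1/12, f(2.5) = -0.5.
Sum = Δx · [f(-5/12) + f(1/6) + f(0.75) + ...].
Sum ≈ 3.35417.

3.35417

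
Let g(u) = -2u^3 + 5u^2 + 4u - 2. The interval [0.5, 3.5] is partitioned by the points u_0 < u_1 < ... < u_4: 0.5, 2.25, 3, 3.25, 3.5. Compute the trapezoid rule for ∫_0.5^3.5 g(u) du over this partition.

10.515625

Subinterval widths: 1.75, 0.75, 0.25, 0.25.
g(0.5) = 1, g(2.25) = 9.53125, g(3) = 1, g(3.25) = -4.84375, g(3.5) = -12.5.
On each subinterval the trapezoid contributes (Δu_i/2)·[g(u_{i-1}) + g(u_i)].
Sum = 10.515625.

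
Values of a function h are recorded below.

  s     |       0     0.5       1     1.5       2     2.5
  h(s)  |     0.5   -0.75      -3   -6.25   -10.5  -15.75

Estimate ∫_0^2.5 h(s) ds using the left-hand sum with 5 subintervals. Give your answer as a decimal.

Δs = 0.5.
Sum = 0.5·[0.5 + (-0.75) + (-3) + (-6.25) + (-10.5)] = -10.

-10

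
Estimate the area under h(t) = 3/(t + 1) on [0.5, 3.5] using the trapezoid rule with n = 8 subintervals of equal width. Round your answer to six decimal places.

3.309632

Δt = (3.5 − 0.5)/8 = 0.375.
h(0.5) = 2, h(0.875) = 1.6, h(1.25) = 4/3, h(1.625) = 8/7, h(2) = 1, h(2.375) = 8/9, h(2.75) = 0.8, h(3.125) = 8/11, h(3.5) = 2/3.
T_8 = (Δt/2)·[h(t_0) + 2h(t_1) + ... + 2h(t_{7}) + h(t_8)].
Sum ≈ 3.309632.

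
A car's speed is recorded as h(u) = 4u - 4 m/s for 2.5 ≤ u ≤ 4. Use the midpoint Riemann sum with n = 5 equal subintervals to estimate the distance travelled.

Δu = (4 − 2.5)/5 = 0.3.
Midpoints: 2.65, 2.95, 3.25, 3.55, 3.85.
h(2.65) = 6.6, h(2.95) = 7.8, h(3.25) = 9, h(3.55) = 10.2, h(3.85) = 11.4.
Sum = Δu · [h(2.65) + h(2.95) + h(3.25) + h(3.55) + h(3.85)].
Sum = 13.5.

13.5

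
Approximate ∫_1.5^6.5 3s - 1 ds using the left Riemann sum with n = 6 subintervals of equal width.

Δs = (6.5 − 1.5)/6 = 5/6.
Left endpoints: 1.5, 7/3, 19/6, 4, 29/6, 17/3.
f(1.5) = 3.5, f(7/3) = 6, f(19/6) = 8.5, f(4) = 11, f(29/6) = 13.5, f(17/3) = 16.
Sum = Δs · [f(1.5) + f(7/3) + f(19/6) + ...].
Sum = 48.75.

48.75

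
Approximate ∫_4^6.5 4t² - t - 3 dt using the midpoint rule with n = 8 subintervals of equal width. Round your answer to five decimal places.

260.12695

Δt = (6.5 − 4)/8 = 0.3125.
Midpoints: 4.15625, 4.46875, 4.78125, 5.09375, 5.40625, 5.71875, 6.03125, 6.34375.
f(4.15625) = 61.94140625, f(4.46875) = 72.41015625, f(4.78125) = 83.66015625, f(5.09375) = 95.69140625, f(5.40625) = 108.50390625, f(5.71875) = 122.09765625, f(6.03125) = 136.47265625, f(6.34375) = 151.62890625.
Sum = Δt · [f(4.15625) + f(4.46875) + f(4.78125) + ...].
Sum ≈ 260.12695.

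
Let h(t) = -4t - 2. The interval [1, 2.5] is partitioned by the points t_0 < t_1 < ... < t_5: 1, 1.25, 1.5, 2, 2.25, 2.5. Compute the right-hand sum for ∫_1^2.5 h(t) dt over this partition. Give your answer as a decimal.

Subinterval widths: 0.25, 0.25, 0.5, 0.25, 0.25.
Right endpoints: 1.25, 1.5, 2, 2.25, 2.5.
h(1.25) = -7, h(1.5) = -8, h(2) = -10, h(2.25) = -11, h(2.5) = -12.
Sum = Σ Δt_i · h(t_i).
Sum = -14.5.

-14.5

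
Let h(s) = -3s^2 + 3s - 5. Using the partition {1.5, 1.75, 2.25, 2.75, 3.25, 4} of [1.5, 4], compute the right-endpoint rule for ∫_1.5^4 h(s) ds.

-62.890625

Subinterval widths: 0.25, 0.5, 0.5, 0.5, 0.75.
Right endpoints: 1.75, 2.25, 2.75, 3.25, 4.
h(1.75) = -8.9375, h(2.25) = -13.4375, h(2.75) = -19.4375, h(3.25) = -26.9375, h(4) = -41.
Sum = Σ Δs_i · h(s_i).
Sum = -62.890625.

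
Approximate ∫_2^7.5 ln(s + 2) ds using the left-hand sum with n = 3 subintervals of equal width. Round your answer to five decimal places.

Δs = (7.5 − 2)/3 = 11/6.
Left endpoints: 2, 23/6, 17/3.
f(2) ≈ 1.38629, f(23/6) ≈ 1.76359, f(17/3) ≈ 2.03688.
Sum = Δs · [f(2) + f(23/6) + f(17/3)].
Sum ≈ 9.50907.

9.50907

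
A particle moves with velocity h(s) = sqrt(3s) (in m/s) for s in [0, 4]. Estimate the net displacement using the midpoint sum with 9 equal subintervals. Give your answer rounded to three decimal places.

9.265

Δs = (4 − 0)/9 = 4/9.
Midpoints: 2/9, 2/3, 10/9, 14/9, 2, 22/9, 26/9, 10/3, 34/9.
h(2/9) ≈ 0.816, h(2/3) ≈ 1.414, h(10/9) ≈ 1.826, h(14/9) ≈ 2.160, h(2) ≈ 2.449, h(22/9) ≈ 2.708, h(26/9) ≈ 2.944, h(10/3) ≈ 3.162, h(34/9) ≈ 3.367.
Sum = Δs · [h(2/9) + h(2/3) + h(10/9) + ...].
Sum ≈ 9.265.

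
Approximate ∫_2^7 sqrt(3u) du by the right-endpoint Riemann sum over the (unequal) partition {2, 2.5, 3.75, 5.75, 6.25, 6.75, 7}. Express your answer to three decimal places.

Subinterval widths: 0.5, 1.25, 2, 0.5, 0.5, 0.25.
Right endpoints: 2.5, 3.75, 5.75, 6.25, 6.75, 7.
f(2.5) ≈ 2.739, f(3.75) ≈ 3.354, f(5.75) ≈ 4.153, f(6.25) ≈ 4.330, f(6.75) ≈ 4.500, f(7) ≈ 4.583.
Sum = Σ Δu_i · f(u_i).
Sum ≈ 19.429.

19.429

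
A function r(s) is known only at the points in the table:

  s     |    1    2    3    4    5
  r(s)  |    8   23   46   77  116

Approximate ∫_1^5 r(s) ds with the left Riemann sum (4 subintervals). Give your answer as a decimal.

154

Δs = 1.
Sum = 1·[8 + 23 + 46 + 77] = 154.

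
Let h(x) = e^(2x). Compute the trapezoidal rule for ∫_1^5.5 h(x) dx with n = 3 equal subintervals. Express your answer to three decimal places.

Δx = (5.5 − 1)/3 = 1.5.
h(1) ≈ 7.389, h(2.5) ≈ 148.413, h(4) ≈ 2980.958, h(5.5) ≈ 59874.142.
T_3 = (Δx/2)·[h(x_0) + 2h(x_1) + 2h(x_2) + h(x_3)].
Sum ≈ 49605.205.

49605.205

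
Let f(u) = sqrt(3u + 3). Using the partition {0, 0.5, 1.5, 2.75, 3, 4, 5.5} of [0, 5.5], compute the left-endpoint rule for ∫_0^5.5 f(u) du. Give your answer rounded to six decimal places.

Subinterval widths: 0.5, 1, 1.25, 0.25, 1, 1.5.
Left endpoints: 0, 0.5, 1.5, 2.75, 3, 4.
f(0) ≈ 1.732051, f(0.5) ≈ 2.121320, f(1.5) ≈ 2.738613, f(2.75) ≈ 3.354102, f(3) ≈ 3.464102, f(4) ≈ 3.872983.
Sum = Σ Δu_i · f(u_i).
Sum ≈ 16.522714.

16.522714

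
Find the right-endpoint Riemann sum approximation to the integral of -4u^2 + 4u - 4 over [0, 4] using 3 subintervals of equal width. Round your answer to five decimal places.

Δu = (4 − 0)/3 = 4/3.
Right endpoints: 4/3, 8/3, 4.
f(4/3) = -52/9, f(8/3) = -196/9, f(4) = -52.
Sum = Δu · [f(4/3) + f(8/3) + f(4)].
Sum ≈ -106.07407.

-106.07407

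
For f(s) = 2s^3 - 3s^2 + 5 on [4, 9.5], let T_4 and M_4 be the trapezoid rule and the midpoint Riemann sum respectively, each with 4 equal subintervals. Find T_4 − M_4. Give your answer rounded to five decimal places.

T_4 ≈ 3243.6464844.
M_4 ≈ 3146.1611328.
T_4 − M_4 ≈ 97.48535.

97.48535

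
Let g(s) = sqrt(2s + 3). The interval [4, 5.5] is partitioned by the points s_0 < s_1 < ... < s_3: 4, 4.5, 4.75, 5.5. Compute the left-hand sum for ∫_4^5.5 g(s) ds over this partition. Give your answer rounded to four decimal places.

Subinterval widths: 0.5, 0.25, 0.75.
Left endpoints: 4, 4.5, 4.75.
g(4) ≈ 3.3166, g(4.5) ≈ 3.4641, g(4.75) ≈ 3.5355.
Sum = Σ Δs_i · g(s_i).
Sum ≈ 5.1760.

5.1760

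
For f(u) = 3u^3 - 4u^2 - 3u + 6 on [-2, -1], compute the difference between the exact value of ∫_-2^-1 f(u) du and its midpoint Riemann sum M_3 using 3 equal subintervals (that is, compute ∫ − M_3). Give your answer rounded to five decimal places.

-0.16204

Exact integral: ∫_-2^-1 f(u) du ≈ -10.0833333.
M_3 ≈ -9.9212963.
Error ≈ -10.0833333 − (-9.9212963) ≈ -0.16204.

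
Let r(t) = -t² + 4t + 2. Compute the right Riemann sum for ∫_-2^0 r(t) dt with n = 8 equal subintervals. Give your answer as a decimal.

Δt = (0 − (-2))/8 = 0.25.
Right endpoints: -1.75, -1.5, -1.25, -1, -0.75, -0.5, -0.25, 0.
r(-1.75) = -8.0625, r(-1.5) = -6.25, r(-1.25) = -4.5625, r(-1) = -3, r(-0.75) = -1.5625, r(-0.5) = -0.25, r(-0.25) = 0.9375, r(0) = 2.
Sum = Δt · [r(-1.75) + r(-1.5) + r(-1.25) + ...].
Sum = -5.1875.

-5.1875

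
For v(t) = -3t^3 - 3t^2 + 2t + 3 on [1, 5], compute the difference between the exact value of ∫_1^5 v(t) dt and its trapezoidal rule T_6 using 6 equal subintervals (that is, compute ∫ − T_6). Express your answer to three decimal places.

8.889

Exact integral: ∫_1^5 v(t) dt = -556.
T_6 ≈ -564.88889.
Error ≈ -556 − (-564.88889) ≈ 8.889.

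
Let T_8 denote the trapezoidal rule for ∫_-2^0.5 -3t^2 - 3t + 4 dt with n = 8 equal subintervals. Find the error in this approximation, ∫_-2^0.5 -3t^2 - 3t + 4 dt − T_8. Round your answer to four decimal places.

0.1221

Exact integral: ∫_-2^0.5 f(t) dt = 7.5.
T_8 ≈ 7.377930.
Error ≈ 7.5 − 7.377930 ≈ 0.1221.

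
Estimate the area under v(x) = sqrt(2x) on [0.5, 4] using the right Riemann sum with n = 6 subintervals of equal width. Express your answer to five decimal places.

Δx = (4 − 0.5)/6 = 7/12.
Right endpoints: 13/12, 5/3, 2.25, 17/6, 41/12, 4.
v(13/12) ≈ 1.47196, v(5/3) ≈ 1.82574, v(2.25) ≈ 2.12132, v(17/6) ≈ 2.38048, v(41/12) ≈ 2.61406, v(4) ≈ 2.82843.
Sum = Δx · [v(13/12) + v(5/3) + v(2.25) + ...].
Sum ≈ 7.72449.

7.72449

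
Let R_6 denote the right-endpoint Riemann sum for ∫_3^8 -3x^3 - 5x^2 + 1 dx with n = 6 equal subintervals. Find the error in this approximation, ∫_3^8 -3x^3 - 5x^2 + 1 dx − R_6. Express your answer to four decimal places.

752.3727

Exact integral: ∫_3^8 f(x) dx ≈ -3814.583333.
R_6 ≈ -4566.956019.
Error ≈ -3814.583333 − (-4566.956019) ≈ 752.3727.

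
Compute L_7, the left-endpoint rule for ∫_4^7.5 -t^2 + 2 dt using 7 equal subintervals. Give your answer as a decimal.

-102.375

Δt = (7.5 − 4)/7 = 0.5.
Left endpoints: 4, 4.5, 5, 5.5, 6, 6.5, 7.
f(4) = -14, f(4.5) = -18.25, f(5) = -23, f(5.5) = -28.25, f(6) = -34, f(6.5) = -40.25, f(7) = -47.
Sum = Δt · [f(4) + f(4.5) + f(5) + ...].
Sum = -102.375.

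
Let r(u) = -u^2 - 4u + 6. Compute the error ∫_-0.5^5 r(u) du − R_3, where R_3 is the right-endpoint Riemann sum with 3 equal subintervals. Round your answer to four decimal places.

45.9352

Exact integral: ∫_-0.5^5 r(u) du ≈ -58.208333.
R_3 ≈ -104.143519.
Error ≈ -58.208333 − (-104.143519) ≈ 45.9352.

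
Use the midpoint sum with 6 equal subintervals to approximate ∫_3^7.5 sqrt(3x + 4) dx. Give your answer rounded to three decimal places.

19.902

Δx = (7.5 − 3)/6 = 0.75.
Midpoints: 3.375, 4.125, 4.875, 5.625, 6.375, 7.125.
f(3.375) ≈ 3.758, f(4.125) ≈ 4.047, f(4.875) ≈ 4.316, f(5.625) ≈ 4.569, f(6.375) ≈ 4.809, f(7.125) ≈ 5.037.
Sum = Δx · [f(3.375) + f(4.125) + f(4.875) + ...].
Sum ≈ 19.902.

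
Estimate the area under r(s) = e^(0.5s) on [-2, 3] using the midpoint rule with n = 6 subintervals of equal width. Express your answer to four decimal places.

Δs = (3 − (-2))/6 = 5/6.
Midpoints: -19/12, -0.75, 1/12, 11/12, 1.75, 31/12.
r(-19/12) ≈ 0.4531, r(-0.75) ≈ 0.6873, r(1/12) ≈ 1.0425, r(11/12) ≈ 1.5814, r(1.75) ≈ 2.3989, r(31/12) ≈ 3.6388.
Sum = Δs · [r(-19/12) + r(-0.75) + r(1/12) + ...].
Sum ≈ 8.1684.

8.1684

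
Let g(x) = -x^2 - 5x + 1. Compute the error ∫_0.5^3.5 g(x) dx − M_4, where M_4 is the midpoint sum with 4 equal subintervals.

-0.140625

Exact integral: ∫_0.5^3.5 g(x) dx = -41.25.
M_4 = -41.109375.
Error = -41.25 − (-41.109375) = -0.140625.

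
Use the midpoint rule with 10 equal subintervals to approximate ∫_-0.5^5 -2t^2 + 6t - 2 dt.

-19.889375

Δt = (5 − (-0.5))/10 = 0.55.
Midpoints: -0.225, 0.325, 0.875, 1.425, 1.975, 2.525, 3.075, 3.625, 4.175, 4.725.
f(-0.225) = -3.45125, f(0.325) = -0.26125, f(0.875) = 1.71875, f(1.425) = 2.48875, f(1.975) = 2.04875, f(2.525) = 0.39875, f(3.075) = -2.46125, f(3.625) = -6.53125, f(4.175) = -11.81125, f(4.725) = -18.30125.
Sum = Δt · [f(-0.225) + f(0.325) + f(0.875) + ...].
Sum = -19.889375.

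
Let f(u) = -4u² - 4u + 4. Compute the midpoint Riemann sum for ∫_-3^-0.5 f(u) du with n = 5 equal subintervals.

Δu = (-0.5 − (-3))/5 = 0.5.
Midpoints: -2.75, -2.25, -1.75, -1.25, -0.75.
f(-2.75) = -15.25, f(-2.25) = -7.25, f(-1.75) = -1.25, f(-1.25) = 2.75, f(-0.75) = 4.75.
Sum = Δu · [f(-2.75) + f(-2.25) + f(-1.75) + f(-1.25) + f(-0.75)].
Sum = -8.125.

-8.125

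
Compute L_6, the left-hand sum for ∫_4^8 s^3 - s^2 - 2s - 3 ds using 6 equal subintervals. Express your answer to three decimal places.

625.037

Δs = (8 − 4)/6 = 2/3.
Left endpoints: 4, 14/3, 16/3, 6, 20/3, 22/3.
f(4) = 37, f(14/3) = 1823/27, f(16/3) = 2959/27, f(6) = 165, f(20/3) = 6359/27, f(22/3) = 8719/27.
Sum = Δs · [f(4) + f(14/3) + f(16/3) + ...].
Sum ≈ 625.037.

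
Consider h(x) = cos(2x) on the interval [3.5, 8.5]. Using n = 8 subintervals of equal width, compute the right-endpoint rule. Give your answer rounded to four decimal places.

-1.0226

Δx = (8.5 − 3.5)/8 = 0.625.
Right endpoints: 4.125, 4.75, 5.375, 6, 6.625, 7.25, 7.875, 8.5.
h(4.125) ≈ -0.3857, h(4.75) ≈ -0.9972, h(5.375) ≈ -0.2431, h(6) ≈ 0.8439, h(6.625) ≈ 0.7753, h(7.25) ≈ -0.3549, h(7.875) ≈ -0.9991, h(8.5) ≈ -0.2752.
Sum = Δx · [h(4.125) + h(4.75) + h(5.375) + ...].
Sum ≈ -1.0226.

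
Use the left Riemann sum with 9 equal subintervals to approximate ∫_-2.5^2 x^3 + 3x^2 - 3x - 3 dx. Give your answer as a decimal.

7.3125

Δx = (2 − (-2.5))/9 = 0.5.
Left endpoints: -2.5, -2, -1.5, -1, -0.5, 0, 0.5, 1, 1.5.
f(-2.5) = 7.625, f(-2) = 7, f(-1.5) = 4.875, f(-1) = 2, f(-0.5) = -0.875, f(0) = -3, f(0.5) = -3.625, f(1) = -2, f(1.5) = 2.625.
Sum = Δx · [f(-2.5) + f(-2) + f(-1.5) + ...].
Sum = 7.3125.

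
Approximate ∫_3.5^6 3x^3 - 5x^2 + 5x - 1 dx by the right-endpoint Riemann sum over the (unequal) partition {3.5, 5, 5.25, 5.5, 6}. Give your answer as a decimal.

Subinterval widths: 1.5, 0.25, 0.25, 0.5.
Right endpoints: 5, 5.25, 5.5, 6.
f(5) = 274, f(5.25) = 321.546875, f(5.5) = 374.375, f(6) = 497.
Sum = Σ Δx_i · f(x_i).
Sum = 833.48046875.

833.48046875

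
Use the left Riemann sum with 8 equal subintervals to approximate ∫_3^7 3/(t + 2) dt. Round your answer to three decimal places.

1.832

Δt = (7 − 3)/8 = 0.5.
Left endpoints: 3, 3.5, 4, 4.5, 5, 5.5, 6, 6.5.
f(3) = 0.6, f(3.5) = 6/11, f(4) = 0.5, f(4.5) = 6/13, f(5) = 3/7, f(5.5) = 0.4, f(6) = 0.375, f(6.5) = 6/17.
Sum = Δt · [f(3) + f(3.5) + f(4) + ...].
Sum ≈ 1.832.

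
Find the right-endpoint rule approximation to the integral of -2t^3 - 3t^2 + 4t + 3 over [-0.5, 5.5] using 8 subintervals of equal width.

Δt = (5.5 − (-0.5))/8 = 0.75.
Right endpoints: 0.25, 1, 1.75, 2.5, 3.25, 4, 4.75, 5.5.
f(0.25) = 3.78125, f(1) = 2, f(1.75) = -9.90625, f(2.5) = -37, f(3.25) = -84.34375, f(4) = -157, f(4.75) = -260.03125, f(5.5) = -398.5.
Sum = Δt · [f(0.25) + f(1) + f(1.75) + ...].
Sum = -705.75.

-705.75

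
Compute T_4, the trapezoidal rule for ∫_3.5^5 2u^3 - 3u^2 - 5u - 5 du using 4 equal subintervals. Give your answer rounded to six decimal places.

116.759766

Δu = (5 − 3.5)/4 = 0.375.
f(3.5) = 26.5, f(3.875) = 46.94921875, f(4.25) = 73.09375, f(4.625) = 105.56640625, f(5) = 145.
T_4 = (Δu/2)·[f(u_0) + 2f(u_1) + 2f(u_2) + 2f(u_3) + f(u_4)].
Sum ≈ 116.759766.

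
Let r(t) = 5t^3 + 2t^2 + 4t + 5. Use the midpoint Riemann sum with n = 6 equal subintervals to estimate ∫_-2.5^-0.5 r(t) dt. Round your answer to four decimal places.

Δt = (-0.5 − (-2.5))/6 = 1/3.
Midpoints: -7/3, -2, -5/3, -4/3, -1, -2/3.
r(-7/3) = -1538/27, r(-2) = -35, r(-5/3) = -520/27, r(-4/3) = -233/27, r(-1) = -2, r(-2/3) = 47/27.
Sum = Δt · [r(-7/3) + r(-2) + r(-5/3) + ...].
Sum ≈ -40.0370.

-40.0370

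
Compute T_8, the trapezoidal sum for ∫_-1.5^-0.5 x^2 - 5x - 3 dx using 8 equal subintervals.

3.0859375

Δx = (-0.5 − (-1.5))/8 = 0.125.
f(-1.5) = 6.75, f(-1.375) = 5.765625, f(-1.25) = 4.8125, f(-1.125) = 3.890625, f(-1) = 3, f(-0.875) = 2.140625, f(-0.75) = 1.3125, f(-0.625) = 0.515625, f(-0.5) = -0.25.
T_8 = (Δx/2)·[f(x_0) + 2f(x_1) + ... + 2f(x_{7}) + f(x_8)].
Sum = 3.0859375.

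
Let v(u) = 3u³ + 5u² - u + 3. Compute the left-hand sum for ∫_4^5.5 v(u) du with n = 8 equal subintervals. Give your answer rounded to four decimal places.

627.3845

Δu = (5.5 − 4)/8 = 0.1875.
Left endpoints: 4, 4.1875, 4.375, 4.5625, 4.75, 4.9375, 5.125, 5.3125.
v(4) = 271, v(4.1875) = 1256545/4096, v(4.375) = 176921/512, v(4.5625) = 1586971/4096, v(4.75) = 432.578125, v(4.9375) = 1970461/4096, v(5.125) = 272915/512, v(5.3125) = 2410903/4096.
Sum = Δu · [v(4) + v(4.1875) + v(4.375) + ...].
Sum ≈ 627.3845.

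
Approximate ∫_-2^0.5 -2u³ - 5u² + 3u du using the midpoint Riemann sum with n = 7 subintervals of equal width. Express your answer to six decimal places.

-11.184630

Δu = (0.5 − (-2))/7 = 5/14.
Midpoints: -51/28, -41/28, -31/28, -0.75, -11/28, -1/28, 9/28.
f(-51/28) = -109395/10976, f(-41/28) = -96965/10976, f(-31/28) = -73935/10976, f(-0.75) = -4.21875, f(-11/28) = -20075/10976, f(-1/28) = -1245/10976, f(9/28) = 4185/10976.
Sum = Δu · [f(-51/28) + f(-41/28) + f(-31/28) + ...].
Sum ≈ -11.184630.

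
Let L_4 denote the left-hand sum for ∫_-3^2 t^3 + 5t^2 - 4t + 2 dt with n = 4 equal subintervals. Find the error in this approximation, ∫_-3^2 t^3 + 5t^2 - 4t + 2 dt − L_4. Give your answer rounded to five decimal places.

Exact integral: ∫_-3^2 f(t) dt ≈ 62.0833333.
L_4 = 72.890625.
Error ≈ 62.0833333 − 72.890625 ≈ -10.80729.

-10.80729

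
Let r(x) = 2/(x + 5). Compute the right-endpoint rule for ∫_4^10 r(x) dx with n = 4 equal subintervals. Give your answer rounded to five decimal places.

0.95794

Δx = (10 − 4)/4 = 1.5.
Right endpoints: 5.5, 7, 8.5, 10.
r(5.5) = 4/21, r(7) = 1/6, r(8.5) = 4/27, r(10) = 2/15.
Sum = Δx · [r(5.5) + r(7) + r(8.5) + r(10)].
Sum ≈ 0.95794.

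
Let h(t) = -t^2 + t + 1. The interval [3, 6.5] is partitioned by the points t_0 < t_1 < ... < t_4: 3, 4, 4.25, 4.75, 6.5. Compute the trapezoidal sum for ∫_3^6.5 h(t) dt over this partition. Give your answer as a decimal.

Subinterval widths: 1, 0.25, 0.5, 1.75.
h(3) = -5, h(4) = -11, h(4.25) = -12.8125, h(4.75) = -16.8125, h(6.5) = -34.75.
On each subinterval the trapezoid contributes (Δt_i/2)·[h(t_{i-1}) + h(t_i)].
Sum = -63.5.

-63.5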